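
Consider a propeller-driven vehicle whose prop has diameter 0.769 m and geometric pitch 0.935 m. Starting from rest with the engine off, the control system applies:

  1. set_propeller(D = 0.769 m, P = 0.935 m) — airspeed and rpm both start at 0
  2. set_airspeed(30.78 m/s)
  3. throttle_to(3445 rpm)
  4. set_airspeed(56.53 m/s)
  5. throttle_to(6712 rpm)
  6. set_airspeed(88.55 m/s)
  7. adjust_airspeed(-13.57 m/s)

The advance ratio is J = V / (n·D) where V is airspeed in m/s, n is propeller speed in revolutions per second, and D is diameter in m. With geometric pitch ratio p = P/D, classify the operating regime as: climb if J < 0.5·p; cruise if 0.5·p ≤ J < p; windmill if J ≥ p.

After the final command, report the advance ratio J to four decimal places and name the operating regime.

J = 0.8716, regime = cruise

set_propeller: D = 0.769 m, P = 0.935 m (p = P/D = 1.215865); state ← (V=0, rpm=0)
set_airspeed(30.78): V ← 30.78 m/s
throttle_to(3445): rpm ← 3445
set_airspeed(56.53): V ← 56.53 m/s
throttle_to(6712): rpm ← 6712
set_airspeed(88.55): V ← 88.55 m/s
adjust_airspeed(-13.57): V ← 88.55 -13.57 = 74.98 m/s
final state: V = 74.98 m/s, rpm = 6712 → n = rpm/60 = 111.866667 rev/s
J = V / (n·D) = 74.98 / (111.866667 × 0.769) = 0.871602
regime bands: climb J<0.6079 | cruise [0.6079, 1.2159) | windmill J≥1.2159
J = 0.8716 → cruise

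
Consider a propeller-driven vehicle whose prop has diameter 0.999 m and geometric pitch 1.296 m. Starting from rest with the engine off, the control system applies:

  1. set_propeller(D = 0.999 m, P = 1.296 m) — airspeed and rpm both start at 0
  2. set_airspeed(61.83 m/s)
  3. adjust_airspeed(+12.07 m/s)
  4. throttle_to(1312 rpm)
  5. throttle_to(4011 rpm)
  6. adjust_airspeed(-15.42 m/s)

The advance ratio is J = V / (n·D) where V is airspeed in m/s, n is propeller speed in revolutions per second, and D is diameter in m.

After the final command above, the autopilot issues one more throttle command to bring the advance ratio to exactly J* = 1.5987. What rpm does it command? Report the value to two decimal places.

rpm = 2196.98

set_propeller: D = 0.999 m, P = 1.296 m (p = P/D = 1.297297); state ← (V=0, rpm=0)
set_airspeed(61.83): V ← 61.83 m/s
adjust_airspeed(+12.07): V ← 61.83 +12.07 = 73.9 m/s
throttle_to(1312): rpm ← 1312
throttle_to(4011): rpm ← 4011
adjust_airspeed(-15.42): V ← 73.9 -15.42 = 58.48 m/s
final state: V = 58.48 m/s, rpm = 4011 → n = rpm/60 = 66.850000 rev/s
target J* = 1.5987; solve J* = V/(n·D) for n: n = V/(J*·D) = 58.48/(1.5987 × 0.999) = 36.616337 rev/s
rpm = 60·n = 2196.980242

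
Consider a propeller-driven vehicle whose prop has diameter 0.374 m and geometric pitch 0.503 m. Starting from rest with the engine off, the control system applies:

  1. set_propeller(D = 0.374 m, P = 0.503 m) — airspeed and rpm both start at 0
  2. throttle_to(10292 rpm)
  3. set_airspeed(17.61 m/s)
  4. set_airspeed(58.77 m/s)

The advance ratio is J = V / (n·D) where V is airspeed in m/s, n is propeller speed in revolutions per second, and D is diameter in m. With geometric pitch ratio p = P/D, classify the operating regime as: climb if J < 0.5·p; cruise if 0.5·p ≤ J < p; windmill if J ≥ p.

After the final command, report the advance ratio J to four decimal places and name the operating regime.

set_propeller: D = 0.374 m, P = 0.503 m (p = P/D = 1.344920); state ← (V=0, rpm=0)
throttle_to(10292): rpm ← 10292
set_airspeed(17.61): V ← 17.61 m/s
set_airspeed(58.77): V ← 58.77 m/s
final state: V = 58.77 m/s, rpm = 10292 → n = rpm/60 = 171.533333 rev/s
J = V / (n·D) = 58.77 / (171.533333 × 0.374) = 0.916085
regime bands: climb J<0.6725 | cruise [0.6725, 1.3449) | windmill J≥1.3449
J = 0.9161 → cruise

J = 0.9161, regime = cruise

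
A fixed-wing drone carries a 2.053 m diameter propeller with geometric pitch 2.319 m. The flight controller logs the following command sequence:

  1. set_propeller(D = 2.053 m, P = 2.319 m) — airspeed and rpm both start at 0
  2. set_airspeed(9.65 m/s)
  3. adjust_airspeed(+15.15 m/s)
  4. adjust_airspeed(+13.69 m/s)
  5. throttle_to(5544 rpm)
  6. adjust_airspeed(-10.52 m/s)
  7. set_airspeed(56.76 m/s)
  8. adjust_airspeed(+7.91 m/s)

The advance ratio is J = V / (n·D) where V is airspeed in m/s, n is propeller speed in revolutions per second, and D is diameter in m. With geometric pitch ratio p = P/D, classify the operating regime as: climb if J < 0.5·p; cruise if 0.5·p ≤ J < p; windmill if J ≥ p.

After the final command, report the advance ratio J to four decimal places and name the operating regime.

set_propeller: D = 2.053 m, P = 2.319 m (p = P/D = 1.129566); state ← (V=0, rpm=0)
set_airspeed(9.65): V ← 9.65 m/s
adjust_airspeed(+15.15): V ← 9.65 +15.15 = 24.8 m/s
adjust_airspeed(+13.69): V ← 24.8 +13.69 = 38.49 m/s
throttle_to(5544): rpm ← 5544
adjust_airspeed(-10.52): V ← 38.49 -10.52 = 27.97 m/s
set_airspeed(56.76): V ← 56.76 m/s
adjust_airspeed(+7.91): V ← 56.76 +7.91 = 64.67 m/s
final state: V = 64.67 m/s, rpm = 5544 → n = rpm/60 = 92.400000 rev/s
J = V / (n·D) = 64.67 / (92.400000 × 2.053) = 0.340912
regime bands: climb J<0.5648 | cruise [0.5648, 1.1296) | windmill J≥1.1296
J = 0.3409 → climb

J = 0.3409, regime = climb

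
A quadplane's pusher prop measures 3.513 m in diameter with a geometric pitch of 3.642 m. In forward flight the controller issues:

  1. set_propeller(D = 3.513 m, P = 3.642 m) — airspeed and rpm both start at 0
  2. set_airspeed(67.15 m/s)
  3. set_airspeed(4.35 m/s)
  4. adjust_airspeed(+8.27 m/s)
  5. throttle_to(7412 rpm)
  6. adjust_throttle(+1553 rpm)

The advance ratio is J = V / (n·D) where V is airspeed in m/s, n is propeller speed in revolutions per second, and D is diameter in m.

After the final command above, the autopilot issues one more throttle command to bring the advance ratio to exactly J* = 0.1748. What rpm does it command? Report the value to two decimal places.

rpm = 1233.08

set_propeller: D = 3.513 m, P = 3.642 m (p = P/D = 1.036721); state ← (V=0, rpm=0)
set_airspeed(67.15): V ← 67.15 m/s
set_airspeed(4.35): V ← 4.35 m/s
adjust_airspeed(+8.27): V ← 4.35 +8.27 = 12.62 m/s
throttle_to(7412): rpm ← 7412
adjust_throttle(+1553): rpm ← 7412 +1553 = 8965
final state: V = 12.62 m/s, rpm = 8965 → n = rpm/60 = 149.416667 rev/s
target J* = 0.1748; solve J* = V/(n·D) for n: n = V/(J*·D) = 12.62/(0.1748 × 3.513) = 20.551323 rev/s
rpm = 60·n = 1233.079357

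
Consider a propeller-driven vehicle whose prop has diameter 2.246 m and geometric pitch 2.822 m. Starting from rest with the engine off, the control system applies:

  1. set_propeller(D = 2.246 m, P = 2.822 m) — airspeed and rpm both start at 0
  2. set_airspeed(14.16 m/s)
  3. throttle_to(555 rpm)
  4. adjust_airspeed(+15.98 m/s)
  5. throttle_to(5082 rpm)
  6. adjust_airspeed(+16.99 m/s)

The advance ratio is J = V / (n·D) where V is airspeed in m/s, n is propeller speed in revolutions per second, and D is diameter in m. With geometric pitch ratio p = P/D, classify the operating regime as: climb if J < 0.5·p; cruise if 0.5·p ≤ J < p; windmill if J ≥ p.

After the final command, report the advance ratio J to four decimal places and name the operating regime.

set_propeller: D = 2.246 m, P = 2.822 m (p = P/D = 1.256456); state ← (V=0, rpm=0)
set_airspeed(14.16): V ← 14.16 m/s
throttle_to(555): rpm ← 555
adjust_airspeed(+15.98): V ← 14.16 +15.98 = 30.14 m/s
throttle_to(5082): rpm ← 5082
adjust_airspeed(+16.99): V ← 30.14 +16.99 = 47.13 m/s
final state: V = 47.13 m/s, rpm = 5082 → n = rpm/60 = 84.700000 rev/s
J = V / (n·D) = 47.13 / (84.700000 × 2.246) = 0.247745
regime bands: climb J<0.6282 | cruise [0.6282, 1.2565) | windmill J≥1.2565
J = 0.2477 → climb

J = 0.2477, regime = climb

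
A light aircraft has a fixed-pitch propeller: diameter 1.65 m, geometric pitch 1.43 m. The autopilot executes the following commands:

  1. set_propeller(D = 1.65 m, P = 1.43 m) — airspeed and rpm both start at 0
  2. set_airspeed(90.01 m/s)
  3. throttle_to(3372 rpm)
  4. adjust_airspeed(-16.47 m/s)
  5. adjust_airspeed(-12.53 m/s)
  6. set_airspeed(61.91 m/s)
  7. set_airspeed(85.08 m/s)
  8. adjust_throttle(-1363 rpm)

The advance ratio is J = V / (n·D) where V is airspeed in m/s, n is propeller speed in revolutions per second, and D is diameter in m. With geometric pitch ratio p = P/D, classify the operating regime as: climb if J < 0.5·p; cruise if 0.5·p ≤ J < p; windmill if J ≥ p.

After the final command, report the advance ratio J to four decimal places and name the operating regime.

J = 1.5400, regime = windmill

set_propeller: D = 1.65 m, P = 1.43 m (p = P/D = 0.866667); state ← (V=0, rpm=0)
set_airspeed(90.01): V ← 90.01 m/s
throttle_to(3372): rpm ← 3372
adjust_airspeed(-16.47): V ← 90.01 -16.47 = 73.54 m/s
adjust_airspeed(-12.53): V ← 73.54 -12.53 = 61.01 m/s
set_airspeed(61.91): V ← 61.91 m/s
set_airspeed(85.08): V ← 85.08 m/s
adjust_throttle(-1363): rpm ← 3372 -1363 = 2009
final state: V = 85.08 m/s, rpm = 2009 → n = rpm/60 = 33.483333 rev/s
J = V / (n·D) = 85.08 / (33.483333 × 1.65) = 1.539979
regime bands: climb J<0.4333 | cruise [0.4333, 0.8667) | windmill J≥0.8667
J = 1.5400 → windmill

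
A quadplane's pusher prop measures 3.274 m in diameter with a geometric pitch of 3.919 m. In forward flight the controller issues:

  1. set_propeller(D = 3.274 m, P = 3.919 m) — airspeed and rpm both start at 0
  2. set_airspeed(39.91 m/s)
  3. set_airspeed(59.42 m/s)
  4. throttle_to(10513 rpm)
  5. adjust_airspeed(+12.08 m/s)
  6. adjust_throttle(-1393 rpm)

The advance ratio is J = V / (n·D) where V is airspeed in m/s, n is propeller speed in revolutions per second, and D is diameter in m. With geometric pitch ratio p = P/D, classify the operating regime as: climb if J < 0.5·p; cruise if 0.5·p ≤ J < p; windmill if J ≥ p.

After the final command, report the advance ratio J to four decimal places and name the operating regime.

J = 0.1437, regime = climb

set_propeller: D = 3.274 m, P = 3.919 m (p = P/D = 1.197007); state ← (V=0, rpm=0)
set_airspeed(39.91): V ← 39.91 m/s
set_airspeed(59.42): V ← 59.42 m/s
throttle_to(10513): rpm ← 10513
adjust_airspeed(+12.08): V ← 59.42 +12.08 = 71.5 m/s
adjust_throttle(-1393): rpm ← 10513 -1393 = 9120
final state: V = 71.5 m/s, rpm = 9120 → n = rpm/60 = 152.000000 rev/s
J = V / (n·D) = 71.5 / (152.000000 × 3.274) = 0.143676
regime bands: climb J<0.5985 | cruise [0.5985, 1.1970) | windmill J≥1.1970
J = 0.1437 → climb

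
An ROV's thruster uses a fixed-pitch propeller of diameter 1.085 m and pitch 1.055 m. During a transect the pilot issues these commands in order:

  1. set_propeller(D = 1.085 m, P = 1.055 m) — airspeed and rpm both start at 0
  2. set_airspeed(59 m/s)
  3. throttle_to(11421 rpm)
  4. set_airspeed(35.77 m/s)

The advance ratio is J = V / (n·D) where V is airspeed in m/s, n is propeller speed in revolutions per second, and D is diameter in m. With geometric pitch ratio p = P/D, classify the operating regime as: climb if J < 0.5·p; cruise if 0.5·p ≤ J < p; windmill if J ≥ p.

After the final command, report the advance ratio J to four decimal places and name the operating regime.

J = 0.1732, regime = climb

set_propeller: D = 1.085 m, P = 1.055 m (p = P/D = 0.972350); state ← (V=0, rpm=0)
set_airspeed(59): V ← 59 m/s
throttle_to(11421): rpm ← 11421
set_airspeed(35.77): V ← 35.77 m/s
final state: V = 35.77 m/s, rpm = 11421 → n = rpm/60 = 190.350000 rev/s
J = V / (n·D) = 35.77 / (190.350000 × 1.085) = 0.173195
regime bands: climb J<0.4862 | cruise [0.4862, 0.9724) | windmill J≥0.9724
J = 0.1732 → climb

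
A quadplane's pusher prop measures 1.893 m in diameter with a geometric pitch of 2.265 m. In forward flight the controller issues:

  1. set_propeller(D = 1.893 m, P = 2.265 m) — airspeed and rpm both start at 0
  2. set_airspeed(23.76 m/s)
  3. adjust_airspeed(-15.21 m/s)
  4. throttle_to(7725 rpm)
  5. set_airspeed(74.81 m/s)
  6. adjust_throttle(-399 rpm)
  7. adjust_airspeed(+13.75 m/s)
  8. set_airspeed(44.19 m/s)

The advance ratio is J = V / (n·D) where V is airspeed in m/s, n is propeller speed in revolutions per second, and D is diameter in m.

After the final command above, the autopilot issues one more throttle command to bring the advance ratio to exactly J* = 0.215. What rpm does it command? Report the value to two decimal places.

set_propeller: D = 1.893 m, P = 2.265 m (p = P/D = 1.196513); state ← (V=0, rpm=0)
set_airspeed(23.76): V ← 23.76 m/s
adjust_airspeed(-15.21): V ← 23.76 -15.21 = 8.55 m/s
throttle_to(7725): rpm ← 7725
set_airspeed(74.81): V ← 74.81 m/s
adjust_throttle(-399): rpm ← 7725 -399 = 7326
adjust_airspeed(+13.75): V ← 74.81 +13.75 = 88.56 m/s
set_airspeed(44.19): V ← 44.19 m/s
final state: V = 44.19 m/s, rpm = 7326 → n = rpm/60 = 122.100000 rev/s
target J* = 0.215; solve J* = V/(n·D) for n: n = V/(J*·D) = 44.19/(0.215 × 1.893) = 108.576272 rev/s
rpm = 60·n = 6514.576346

rpm = 6514.58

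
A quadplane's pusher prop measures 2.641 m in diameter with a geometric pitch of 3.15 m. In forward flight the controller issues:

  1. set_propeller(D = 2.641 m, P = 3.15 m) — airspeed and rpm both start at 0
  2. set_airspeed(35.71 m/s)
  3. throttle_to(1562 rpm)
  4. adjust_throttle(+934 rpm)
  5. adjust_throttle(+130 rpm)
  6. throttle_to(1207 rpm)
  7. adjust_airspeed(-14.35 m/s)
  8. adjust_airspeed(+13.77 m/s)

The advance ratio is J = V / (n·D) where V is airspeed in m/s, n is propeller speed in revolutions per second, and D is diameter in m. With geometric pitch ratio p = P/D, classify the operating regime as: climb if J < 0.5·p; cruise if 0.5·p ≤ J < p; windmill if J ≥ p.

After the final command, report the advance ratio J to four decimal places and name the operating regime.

J = 0.6612, regime = cruise

set_propeller: D = 2.641 m, P = 3.15 m (p = P/D = 1.192730); state ← (V=0, rpm=0)
set_airspeed(35.71): V ← 35.71 m/s
throttle_to(1562): rpm ← 1562
adjust_throttle(+934): rpm ← 1562 +934 = 2496
adjust_throttle(+130): rpm ← 2496 +130 = 2626
throttle_to(1207): rpm ← 1207
adjust_airspeed(-14.35): V ← 35.71 -14.35 = 21.36 m/s
adjust_airspeed(+13.77): V ← 21.36 +13.77 = 35.13 m/s
final state: V = 35.13 m/s, rpm = 1207 → n = rpm/60 = 20.116667 rev/s
J = V / (n·D) = 35.13 / (20.116667 × 2.641) = 0.661232
regime bands: climb J<0.5964 | cruise [0.5964, 1.1927) | windmill J≥1.1927
J = 0.6612 → cruise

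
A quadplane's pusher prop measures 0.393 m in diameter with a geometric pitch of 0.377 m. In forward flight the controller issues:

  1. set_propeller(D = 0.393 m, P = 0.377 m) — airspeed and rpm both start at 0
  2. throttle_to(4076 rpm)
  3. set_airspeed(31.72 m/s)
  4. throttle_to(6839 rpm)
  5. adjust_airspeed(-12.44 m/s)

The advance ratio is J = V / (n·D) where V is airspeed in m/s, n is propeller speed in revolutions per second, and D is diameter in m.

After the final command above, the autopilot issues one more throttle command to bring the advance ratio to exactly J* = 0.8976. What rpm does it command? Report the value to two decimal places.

rpm = 3279.31

set_propeller: D = 0.393 m, P = 0.377 m (p = P/D = 0.959288); state ← (V=0, rpm=0)
throttle_to(4076): rpm ← 4076
set_airspeed(31.72): V ← 31.72 m/s
throttle_to(6839): rpm ← 6839
adjust_airspeed(-12.44): V ← 31.72 -12.44 = 19.28 m/s
final state: V = 19.28 m/s, rpm = 6839 → n = rpm/60 = 113.983333 rev/s
target J* = 0.8976; solve J* = V/(n·D) for n: n = V/(J*·D) = 19.28/(0.8976 × 0.393) = 54.655219 rev/s
rpm = 60·n = 3279.313113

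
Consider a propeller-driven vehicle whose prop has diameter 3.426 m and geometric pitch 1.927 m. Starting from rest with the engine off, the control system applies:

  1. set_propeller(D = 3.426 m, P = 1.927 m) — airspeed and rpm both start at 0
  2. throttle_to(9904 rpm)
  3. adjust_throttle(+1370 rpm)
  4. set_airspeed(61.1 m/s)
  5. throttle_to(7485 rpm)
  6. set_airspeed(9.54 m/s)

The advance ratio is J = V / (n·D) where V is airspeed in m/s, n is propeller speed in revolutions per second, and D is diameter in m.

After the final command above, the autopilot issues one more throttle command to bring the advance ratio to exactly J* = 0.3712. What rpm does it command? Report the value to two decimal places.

set_propeller: D = 3.426 m, P = 1.927 m (p = P/D = 0.562464); state ← (V=0, rpm=0)
throttle_to(9904): rpm ← 9904
adjust_throttle(+1370): rpm ← 9904 +1370 = 11274
set_airspeed(61.1): V ← 61.1 m/s
throttle_to(7485): rpm ← 7485
set_airspeed(9.54): V ← 9.54 m/s
final state: V = 9.54 m/s, rpm = 7485 → n = rpm/60 = 124.750000 rev/s
target J* = 0.3712; solve J* = V/(n·D) for n: n = V/(J*·D) = 9.54/(0.3712 × 3.426) = 7.501585 rev/s
rpm = 60·n = 450.095114

rpm = 450.10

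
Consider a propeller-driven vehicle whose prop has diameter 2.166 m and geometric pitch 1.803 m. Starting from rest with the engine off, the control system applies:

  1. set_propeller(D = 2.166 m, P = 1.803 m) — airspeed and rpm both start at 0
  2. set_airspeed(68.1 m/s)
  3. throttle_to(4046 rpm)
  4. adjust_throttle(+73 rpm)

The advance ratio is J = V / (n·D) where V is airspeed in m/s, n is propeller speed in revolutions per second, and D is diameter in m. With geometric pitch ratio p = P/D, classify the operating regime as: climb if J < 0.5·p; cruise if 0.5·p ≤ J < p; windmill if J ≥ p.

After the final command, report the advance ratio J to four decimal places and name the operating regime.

set_propeller: D = 2.166 m, P = 1.803 m (p = P/D = 0.832410); state ← (V=0, rpm=0)
set_airspeed(68.1): V ← 68.1 m/s
throttle_to(4046): rpm ← 4046
adjust_throttle(+73): rpm ← 4046 +73 = 4119
final state: V = 68.1 m/s, rpm = 4119 → n = rpm/60 = 68.650000 rev/s
J = V / (n·D) = 68.1 / (68.650000 × 2.166) = 0.457982
regime bands: climb J<0.4162 | cruise [0.4162, 0.8324) | windmill J≥0.8324
J = 0.4580 → cruise

J = 0.4580, regime = cruise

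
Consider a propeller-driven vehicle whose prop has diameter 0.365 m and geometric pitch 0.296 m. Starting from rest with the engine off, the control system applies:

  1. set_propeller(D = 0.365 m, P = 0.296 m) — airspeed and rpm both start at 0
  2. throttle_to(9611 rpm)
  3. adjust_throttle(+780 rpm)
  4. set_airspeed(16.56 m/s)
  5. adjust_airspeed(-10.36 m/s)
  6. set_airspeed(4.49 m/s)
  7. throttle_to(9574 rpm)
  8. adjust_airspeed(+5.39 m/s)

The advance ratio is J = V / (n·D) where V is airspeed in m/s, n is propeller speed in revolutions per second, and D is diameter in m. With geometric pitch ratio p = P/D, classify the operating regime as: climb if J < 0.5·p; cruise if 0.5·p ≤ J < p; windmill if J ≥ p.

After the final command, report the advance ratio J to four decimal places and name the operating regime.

set_propeller: D = 0.365 m, P = 0.296 m (p = P/D = 0.810959); state ← (V=0, rpm=0)
throttle_to(9611): rpm ← 9611
adjust_throttle(+780): rpm ← 9611 +780 = 10391
set_airspeed(16.56): V ← 16.56 m/s
adjust_airspeed(-10.36): V ← 16.56 -10.36 = 6.2 m/s
set_airspeed(4.49): V ← 4.49 m/s
throttle_to(9574): rpm ← 9574
adjust_airspeed(+5.39): V ← 4.49 +5.39 = 9.88 m/s
final state: V = 9.88 m/s, rpm = 9574 → n = rpm/60 = 159.566667 rev/s
J = V / (n·D) = 9.88 / (159.566667 × 0.365) = 0.169638
regime bands: climb J<0.4055 | cruise [0.4055, 0.8110) | windmill J≥0.8110
J = 0.1696 → climb

J = 0.1696, regime = climb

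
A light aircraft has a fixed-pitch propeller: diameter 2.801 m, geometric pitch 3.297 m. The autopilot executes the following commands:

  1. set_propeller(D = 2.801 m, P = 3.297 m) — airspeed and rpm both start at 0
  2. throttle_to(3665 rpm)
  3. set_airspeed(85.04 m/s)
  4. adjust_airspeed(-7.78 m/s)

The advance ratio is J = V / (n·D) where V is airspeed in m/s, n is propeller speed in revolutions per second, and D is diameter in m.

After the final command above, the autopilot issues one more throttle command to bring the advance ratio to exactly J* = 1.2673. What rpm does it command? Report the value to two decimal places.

rpm = 1305.91

set_propeller: D = 2.801 m, P = 3.297 m (p = P/D = 1.177080); state ← (V=0, rpm=0)
throttle_to(3665): rpm ← 3665
set_airspeed(85.04): V ← 85.04 m/s
adjust_airspeed(-7.78): V ← 85.04 -7.78 = 77.26 m/s
final state: V = 77.26 m/s, rpm = 3665 → n = rpm/60 = 61.083333 rev/s
target J* = 1.2673; solve J* = V/(n·D) for n: n = V/(J*·D) = 77.26/(1.2673 × 2.801) = 21.765175 rev/s
rpm = 60·n = 1305.910490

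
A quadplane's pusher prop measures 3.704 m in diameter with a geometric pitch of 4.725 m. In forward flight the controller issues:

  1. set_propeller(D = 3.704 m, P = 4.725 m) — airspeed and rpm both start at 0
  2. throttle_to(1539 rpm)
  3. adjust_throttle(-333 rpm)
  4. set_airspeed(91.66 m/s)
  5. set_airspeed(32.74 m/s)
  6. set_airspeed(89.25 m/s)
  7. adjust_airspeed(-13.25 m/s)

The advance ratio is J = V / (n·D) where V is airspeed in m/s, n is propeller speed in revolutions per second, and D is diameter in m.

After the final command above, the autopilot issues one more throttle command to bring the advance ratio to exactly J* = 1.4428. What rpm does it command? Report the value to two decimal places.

set_propeller: D = 3.704 m, P = 4.725 m (p = P/D = 1.275648); state ← (V=0, rpm=0)
throttle_to(1539): rpm ← 1539
adjust_throttle(-333): rpm ← 1539 -333 = 1206
set_airspeed(91.66): V ← 91.66 m/s
set_airspeed(32.74): V ← 32.74 m/s
set_airspeed(89.25): V ← 89.25 m/s
adjust_airspeed(-13.25): V ← 89.25 -13.25 = 76 m/s
final state: V = 76 m/s, rpm = 1206 → n = rpm/60 = 20.100000 rev/s
target J* = 1.4428; solve J* = V/(n·D) for n: n = V/(J*·D) = 76/(1.4428 × 3.704) = 14.221208 rev/s
rpm = 60·n = 853.272465

rpm = 853.27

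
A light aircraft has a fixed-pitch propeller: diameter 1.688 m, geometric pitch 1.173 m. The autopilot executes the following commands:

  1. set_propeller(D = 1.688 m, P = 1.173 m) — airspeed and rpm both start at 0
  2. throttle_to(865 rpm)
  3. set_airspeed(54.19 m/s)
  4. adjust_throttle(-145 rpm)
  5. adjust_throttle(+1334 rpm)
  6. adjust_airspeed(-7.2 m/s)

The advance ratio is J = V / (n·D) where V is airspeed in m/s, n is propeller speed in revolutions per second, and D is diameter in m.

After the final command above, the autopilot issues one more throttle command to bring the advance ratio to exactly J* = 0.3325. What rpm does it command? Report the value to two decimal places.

rpm = 5023.34

set_propeller: D = 1.688 m, P = 1.173 m (p = P/D = 0.694905); state ← (V=0, rpm=0)
throttle_to(865): rpm ← 865
set_airspeed(54.19): V ← 54.19 m/s
adjust_throttle(-145): rpm ← 865 -145 = 720
adjust_throttle(+1334): rpm ← 720 +1334 = 2054
adjust_airspeed(-7.2): V ← 54.19 -7.2 = 46.99 m/s
final state: V = 46.99 m/s, rpm = 2054 → n = rpm/60 = 34.233333 rev/s
target J* = 0.3325; solve J* = V/(n·D) for n: n = V/(J*·D) = 46.99/(0.3325 × 1.688) = 83.722339 rev/s
rpm = 60·n = 5023.340341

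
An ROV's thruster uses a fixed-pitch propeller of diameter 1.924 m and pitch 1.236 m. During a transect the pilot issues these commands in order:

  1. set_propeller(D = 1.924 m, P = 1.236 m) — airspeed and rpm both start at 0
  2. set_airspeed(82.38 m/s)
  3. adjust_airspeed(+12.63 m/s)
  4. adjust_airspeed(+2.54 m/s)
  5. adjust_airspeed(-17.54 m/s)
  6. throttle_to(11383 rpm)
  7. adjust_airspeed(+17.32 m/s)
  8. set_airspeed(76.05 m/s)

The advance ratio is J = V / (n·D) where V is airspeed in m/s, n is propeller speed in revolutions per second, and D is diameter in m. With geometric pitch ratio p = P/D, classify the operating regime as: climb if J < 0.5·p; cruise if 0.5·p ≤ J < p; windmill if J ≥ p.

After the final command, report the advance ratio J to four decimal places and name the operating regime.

J = 0.2083, regime = climb

set_propeller: D = 1.924 m, P = 1.236 m (p = P/D = 0.642412); state ← (V=0, rpm=0)
set_airspeed(82.38): V ← 82.38 m/s
adjust_airspeed(+12.63): V ← 82.38 +12.63 = 95.01 m/s
adjust_airspeed(+2.54): V ← 95.01 +2.54 = 97.55 m/s
adjust_airspeed(-17.54): V ← 97.55 -17.54 = 80.01 m/s
throttle_to(11383): rpm ← 11383
adjust_airspeed(+17.32): V ← 80.01 +17.32 = 97.33 m/s
set_airspeed(76.05): V ← 76.05 m/s
final state: V = 76.05 m/s, rpm = 11383 → n = rpm/60 = 189.716667 rev/s
J = V / (n·D) = 76.05 / (189.716667 × 1.924) = 0.208348
regime bands: climb J<0.3212 | cruise [0.3212, 0.6424) | windmill J≥0.6424
J = 0.2083 → climb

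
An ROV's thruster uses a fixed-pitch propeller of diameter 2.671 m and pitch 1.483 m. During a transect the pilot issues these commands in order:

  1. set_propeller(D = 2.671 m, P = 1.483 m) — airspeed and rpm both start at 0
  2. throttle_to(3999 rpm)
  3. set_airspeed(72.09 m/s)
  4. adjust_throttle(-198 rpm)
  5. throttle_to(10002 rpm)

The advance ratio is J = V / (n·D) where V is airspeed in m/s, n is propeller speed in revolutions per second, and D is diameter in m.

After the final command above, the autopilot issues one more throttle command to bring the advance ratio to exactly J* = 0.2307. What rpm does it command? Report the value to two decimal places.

rpm = 7019.48

set_propeller: D = 2.671 m, P = 1.483 m (p = P/D = 0.555223); state ← (V=0, rpm=0)
throttle_to(3999): rpm ← 3999
set_airspeed(72.09): V ← 72.09 m/s
adjust_throttle(-198): rpm ← 3999 -198 = 3801
throttle_to(10002): rpm ← 10002
final state: V = 72.09 m/s, rpm = 10002 → n = rpm/60 = 166.700000 rev/s
target J* = 0.2307; solve J* = V/(n·D) for n: n = V/(J*·D) = 72.09/(0.2307 × 2.671) = 116.991294 rev/s
rpm = 60·n = 7019.477614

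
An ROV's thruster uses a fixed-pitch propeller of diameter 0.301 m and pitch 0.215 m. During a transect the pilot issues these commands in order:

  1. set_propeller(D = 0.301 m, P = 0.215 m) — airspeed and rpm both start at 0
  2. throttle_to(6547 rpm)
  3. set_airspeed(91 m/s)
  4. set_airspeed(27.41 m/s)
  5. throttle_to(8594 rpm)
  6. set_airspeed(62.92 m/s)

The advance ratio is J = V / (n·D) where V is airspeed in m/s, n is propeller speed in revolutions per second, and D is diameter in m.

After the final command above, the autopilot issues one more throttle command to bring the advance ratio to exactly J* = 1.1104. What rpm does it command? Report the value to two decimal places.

set_propeller: D = 0.301 m, P = 0.215 m (p = P/D = 0.714286); state ← (V=0, rpm=0)
throttle_to(6547): rpm ← 6547
set_airspeed(91): V ← 91 m/s
set_airspeed(27.41): V ← 27.41 m/s
throttle_to(8594): rpm ← 8594
set_airspeed(62.92): V ← 62.92 m/s
final state: V = 62.92 m/s, rpm = 8594 → n = rpm/60 = 143.233333 rev/s
target J* = 1.1104; solve J* = V/(n·D) for n: n = V/(J*·D) = 62.92/(1.1104 × 0.301) = 188.253373 rev/s
rpm = 60·n = 11295.202351

rpm = 11295.20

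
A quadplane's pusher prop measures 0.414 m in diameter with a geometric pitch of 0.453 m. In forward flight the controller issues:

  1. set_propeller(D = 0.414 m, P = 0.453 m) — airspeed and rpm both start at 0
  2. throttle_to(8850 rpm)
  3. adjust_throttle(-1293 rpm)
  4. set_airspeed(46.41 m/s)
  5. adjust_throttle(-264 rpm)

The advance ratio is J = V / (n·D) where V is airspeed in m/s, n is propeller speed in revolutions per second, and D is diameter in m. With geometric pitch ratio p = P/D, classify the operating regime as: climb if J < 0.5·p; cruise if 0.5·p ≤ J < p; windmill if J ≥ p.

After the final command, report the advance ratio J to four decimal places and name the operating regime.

set_propeller: D = 0.414 m, P = 0.453 m (p = P/D = 1.094203); state ← (V=0, rpm=0)
throttle_to(8850): rpm ← 8850
adjust_throttle(-1293): rpm ← 8850 -1293 = 7557
set_airspeed(46.41): V ← 46.41 m/s
adjust_throttle(-264): rpm ← 7557 -264 = 7293
final state: V = 46.41 m/s, rpm = 7293 → n = rpm/60 = 121.550000 rev/s
J = V / (n·D) = 46.41 / (121.550000 × 0.414) = 0.922266
regime bands: climb J<0.5471 | cruise [0.5471, 1.0942) | windmill J≥1.0942
J = 0.9223 → cruise

J = 0.9223, regime = cruise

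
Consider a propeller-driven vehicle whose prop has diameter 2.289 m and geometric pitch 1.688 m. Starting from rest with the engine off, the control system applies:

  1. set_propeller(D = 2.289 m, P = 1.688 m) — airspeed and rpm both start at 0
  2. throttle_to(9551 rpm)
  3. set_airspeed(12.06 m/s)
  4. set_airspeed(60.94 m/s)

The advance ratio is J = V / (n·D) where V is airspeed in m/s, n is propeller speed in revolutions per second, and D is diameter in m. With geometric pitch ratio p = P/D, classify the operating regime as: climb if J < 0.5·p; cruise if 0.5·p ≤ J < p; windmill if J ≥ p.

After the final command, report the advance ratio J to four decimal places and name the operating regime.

J = 0.1672, regime = climb

set_propeller: D = 2.289 m, P = 1.688 m (p = P/D = 0.737440); state ← (V=0, rpm=0)
throttle_to(9551): rpm ← 9551
set_airspeed(12.06): V ← 12.06 m/s
set_airspeed(60.94): V ← 60.94 m/s
final state: V = 60.94 m/s, rpm = 9551 → n = rpm/60 = 159.183333 rev/s
J = V / (n·D) = 60.94 / (159.183333 × 2.289) = 0.167247
regime bands: climb J<0.3687 | cruise [0.3687, 0.7374) | windmill J≥0.7374
J = 0.1672 → climb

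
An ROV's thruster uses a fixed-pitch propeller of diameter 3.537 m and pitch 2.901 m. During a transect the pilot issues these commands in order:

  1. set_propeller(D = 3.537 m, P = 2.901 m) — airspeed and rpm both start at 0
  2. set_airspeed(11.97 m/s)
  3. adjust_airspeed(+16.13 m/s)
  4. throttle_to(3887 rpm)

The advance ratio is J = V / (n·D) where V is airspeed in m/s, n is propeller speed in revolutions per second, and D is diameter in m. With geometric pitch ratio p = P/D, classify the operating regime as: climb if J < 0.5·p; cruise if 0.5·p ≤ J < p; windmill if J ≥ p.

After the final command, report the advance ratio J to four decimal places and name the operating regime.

set_propeller: D = 3.537 m, P = 2.901 m (p = P/D = 0.820187); state ← (V=0, rpm=0)
set_airspeed(11.97): V ← 11.97 m/s
adjust_airspeed(+16.13): V ← 11.97 +16.13 = 28.1 m/s
throttle_to(3887): rpm ← 3887
final state: V = 28.1 m/s, rpm = 3887 → n = rpm/60 = 64.783333 rev/s
J = V / (n·D) = 28.1 / (64.783333 × 3.537) = 0.122633
regime bands: climb J<0.4101 | cruise [0.4101, 0.8202) | windmill J≥0.8202
J = 0.1226 → climb

J = 0.1226, regime = climb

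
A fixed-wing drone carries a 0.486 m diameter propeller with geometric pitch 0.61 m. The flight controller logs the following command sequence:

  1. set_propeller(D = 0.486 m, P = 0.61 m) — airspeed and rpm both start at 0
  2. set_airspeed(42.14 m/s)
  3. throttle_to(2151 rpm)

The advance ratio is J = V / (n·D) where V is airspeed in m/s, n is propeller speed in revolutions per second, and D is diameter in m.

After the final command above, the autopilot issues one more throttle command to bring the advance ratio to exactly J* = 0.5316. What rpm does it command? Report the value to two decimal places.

rpm = 9786.44

set_propeller: D = 0.486 m, P = 0.61 m (p = P/D = 1.255144); state ← (V=0, rpm=0)
set_airspeed(42.14): V ← 42.14 m/s
throttle_to(2151): rpm ← 2151
final state: V = 42.14 m/s, rpm = 2151 → n = rpm/60 = 35.850000 rev/s
target J* = 0.5316; solve J* = V/(n·D) for n: n = V/(J*·D) = 42.14/(0.5316 × 0.486) = 163.107259 rev/s
rpm = 60·n = 9786.435545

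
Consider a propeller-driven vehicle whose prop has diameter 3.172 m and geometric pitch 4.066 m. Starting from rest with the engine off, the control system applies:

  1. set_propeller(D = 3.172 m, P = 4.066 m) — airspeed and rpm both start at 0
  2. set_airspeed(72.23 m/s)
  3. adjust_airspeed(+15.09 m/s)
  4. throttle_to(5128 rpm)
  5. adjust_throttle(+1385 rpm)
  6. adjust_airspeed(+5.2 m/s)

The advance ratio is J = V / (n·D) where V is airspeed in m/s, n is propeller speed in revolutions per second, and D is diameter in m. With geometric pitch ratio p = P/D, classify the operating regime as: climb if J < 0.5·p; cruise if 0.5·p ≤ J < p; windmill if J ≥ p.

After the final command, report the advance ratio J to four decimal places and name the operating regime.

J = 0.2687, regime = climb

set_propeller: D = 3.172 m, P = 4.066 m (p = P/D = 1.281841); state ← (V=0, rpm=0)
set_airspeed(72.23): V ← 72.23 m/s
adjust_airspeed(+15.09): V ← 72.23 +15.09 = 87.32 m/s
throttle_to(5128): rpm ← 5128
adjust_throttle(+1385): rpm ← 5128 +1385 = 6513
adjust_airspeed(+5.2): V ← 87.32 +5.2 = 92.52 m/s
final state: V = 92.52 m/s, rpm = 6513 → n = rpm/60 = 108.550000 rev/s
J = V / (n·D) = 92.52 / (108.550000 × 3.172) = 0.268703
regime bands: climb J<0.6409 | cruise [0.6409, 1.2818) | windmill J≥1.2818
J = 0.2687 → climb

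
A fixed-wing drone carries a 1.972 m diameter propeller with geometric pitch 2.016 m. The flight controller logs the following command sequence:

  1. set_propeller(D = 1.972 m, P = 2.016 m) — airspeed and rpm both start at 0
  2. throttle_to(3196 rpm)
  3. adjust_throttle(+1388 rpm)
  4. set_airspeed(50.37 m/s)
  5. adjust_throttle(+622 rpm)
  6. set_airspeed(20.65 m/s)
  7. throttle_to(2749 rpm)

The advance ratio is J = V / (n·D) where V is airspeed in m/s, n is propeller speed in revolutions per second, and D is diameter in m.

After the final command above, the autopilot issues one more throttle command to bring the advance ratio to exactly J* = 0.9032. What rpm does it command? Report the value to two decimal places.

rpm = 695.63

set_propeller: D = 1.972 m, P = 2.016 m (p = P/D = 1.022312); state ← (V=0, rpm=0)
throttle_to(3196): rpm ← 3196
adjust_throttle(+1388): rpm ← 3196 +1388 = 4584
set_airspeed(50.37): V ← 50.37 m/s
adjust_throttle(+622): rpm ← 4584 +622 = 5206
set_airspeed(20.65): V ← 20.65 m/s
throttle_to(2749): rpm ← 2749
final state: V = 20.65 m/s, rpm = 2749 → n = rpm/60 = 45.816667 rev/s
target J* = 0.9032; solve J* = V/(n·D) for n: n = V/(J*·D) = 20.65/(0.9032 × 1.972) = 11.593891 rev/s
rpm = 60·n = 695.633466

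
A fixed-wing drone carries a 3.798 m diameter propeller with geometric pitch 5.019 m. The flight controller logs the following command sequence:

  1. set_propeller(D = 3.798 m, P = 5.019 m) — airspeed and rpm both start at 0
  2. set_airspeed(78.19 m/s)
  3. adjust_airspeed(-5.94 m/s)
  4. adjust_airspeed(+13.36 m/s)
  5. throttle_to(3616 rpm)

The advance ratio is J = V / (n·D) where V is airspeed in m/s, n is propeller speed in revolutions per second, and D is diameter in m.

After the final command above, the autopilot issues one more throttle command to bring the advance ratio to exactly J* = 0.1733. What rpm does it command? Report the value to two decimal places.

rpm = 7804.09

set_propeller: D = 3.798 m, P = 5.019 m (p = P/D = 1.321485); state ← (V=0, rpm=0)
set_airspeed(78.19): V ← 78.19 m/s
adjust_airspeed(-5.94): V ← 78.19 -5.94 = 72.25 m/s
adjust_airspeed(+13.36): V ← 72.25 +13.36 = 85.61 m/s
throttle_to(3616): rpm ← 3616
final state: V = 85.61 m/s, rpm = 3616 → n = rpm/60 = 60.266667 rev/s
target J* = 0.1733; solve J* = V/(n·D) for n: n = V/(J*·D) = 85.61/(0.1733 × 3.798) = 130.068153 rev/s
rpm = 60·n = 7804.089193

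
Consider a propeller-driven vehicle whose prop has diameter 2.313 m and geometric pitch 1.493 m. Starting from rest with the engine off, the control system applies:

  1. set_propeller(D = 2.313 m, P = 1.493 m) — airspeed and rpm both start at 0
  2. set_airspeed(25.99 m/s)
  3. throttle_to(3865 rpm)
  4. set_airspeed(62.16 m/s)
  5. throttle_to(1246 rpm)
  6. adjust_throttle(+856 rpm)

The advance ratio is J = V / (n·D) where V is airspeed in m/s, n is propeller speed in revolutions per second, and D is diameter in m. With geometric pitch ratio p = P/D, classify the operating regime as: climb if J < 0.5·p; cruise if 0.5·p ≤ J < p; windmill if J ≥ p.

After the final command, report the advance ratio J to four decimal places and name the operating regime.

J = 0.7671, regime = windmill

set_propeller: D = 2.313 m, P = 1.493 m (p = P/D = 0.645482); state ← (V=0, rpm=0)
set_airspeed(25.99): V ← 25.99 m/s
throttle_to(3865): rpm ← 3865
set_airspeed(62.16): V ← 62.16 m/s
throttle_to(1246): rpm ← 1246
adjust_throttle(+856): rpm ← 1246 +856 = 2102
final state: V = 62.16 m/s, rpm = 2102 → n = rpm/60 = 35.033333 rev/s
J = V / (n·D) = 62.16 / (35.033333 × 2.313) = 0.767103
regime bands: climb J<0.3227 | cruise [0.3227, 0.6455) | windmill J≥0.6455
J = 0.7671 → windmill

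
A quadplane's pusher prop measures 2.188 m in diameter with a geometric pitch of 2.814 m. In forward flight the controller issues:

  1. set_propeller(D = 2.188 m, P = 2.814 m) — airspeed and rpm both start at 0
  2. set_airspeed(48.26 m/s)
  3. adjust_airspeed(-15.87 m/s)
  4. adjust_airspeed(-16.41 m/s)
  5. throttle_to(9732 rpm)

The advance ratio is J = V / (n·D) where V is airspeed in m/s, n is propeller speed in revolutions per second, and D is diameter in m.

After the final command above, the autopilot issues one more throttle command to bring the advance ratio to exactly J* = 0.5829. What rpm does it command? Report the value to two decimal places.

rpm = 751.77

set_propeller: D = 2.188 m, P = 2.814 m (p = P/D = 1.286106); state ← (V=0, rpm=0)
set_airspeed(48.26): V ← 48.26 m/s
adjust_airspeed(-15.87): V ← 48.26 -15.87 = 32.39 m/s
adjust_airspeed(-16.41): V ← 32.39 -16.41 = 15.98 m/s
throttle_to(9732): rpm ← 9732
final state: V = 15.98 m/s, rpm = 9732 → n = rpm/60 = 162.200000 rev/s
target J* = 0.5829; solve J* = V/(n·D) for n: n = V/(J*·D) = 15.98/(0.5829 × 2.188) = 12.529548 rev/s
rpm = 60·n = 751.772876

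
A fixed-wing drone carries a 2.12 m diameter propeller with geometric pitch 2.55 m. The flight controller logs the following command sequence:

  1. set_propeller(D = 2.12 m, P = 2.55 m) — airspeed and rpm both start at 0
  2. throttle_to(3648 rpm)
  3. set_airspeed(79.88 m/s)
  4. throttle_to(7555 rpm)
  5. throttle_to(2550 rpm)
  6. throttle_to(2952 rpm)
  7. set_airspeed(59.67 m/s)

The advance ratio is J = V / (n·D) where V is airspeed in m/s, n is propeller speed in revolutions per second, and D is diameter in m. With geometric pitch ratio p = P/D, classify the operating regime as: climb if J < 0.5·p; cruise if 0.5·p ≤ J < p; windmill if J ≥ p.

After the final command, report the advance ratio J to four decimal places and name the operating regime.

set_propeller: D = 2.12 m, P = 2.55 m (p = P/D = 1.202830); state ← (V=0, rpm=0)
throttle_to(3648): rpm ← 3648
set_airspeed(79.88): V ← 79.88 m/s
throttle_to(7555): rpm ← 7555
throttle_to(2550): rpm ← 2550
throttle_to(2952): rpm ← 2952
set_airspeed(59.67): V ← 59.67 m/s
final state: V = 59.67 m/s, rpm = 2952 → n = rpm/60 = 49.200000 rev/s
J = V / (n·D) = 59.67 / (49.200000 × 2.12) = 0.572078
regime bands: climb J<0.6014 | cruise [0.6014, 1.2028) | windmill J≥1.2028
J = 0.5721 → climb

J = 0.5721, regime = climb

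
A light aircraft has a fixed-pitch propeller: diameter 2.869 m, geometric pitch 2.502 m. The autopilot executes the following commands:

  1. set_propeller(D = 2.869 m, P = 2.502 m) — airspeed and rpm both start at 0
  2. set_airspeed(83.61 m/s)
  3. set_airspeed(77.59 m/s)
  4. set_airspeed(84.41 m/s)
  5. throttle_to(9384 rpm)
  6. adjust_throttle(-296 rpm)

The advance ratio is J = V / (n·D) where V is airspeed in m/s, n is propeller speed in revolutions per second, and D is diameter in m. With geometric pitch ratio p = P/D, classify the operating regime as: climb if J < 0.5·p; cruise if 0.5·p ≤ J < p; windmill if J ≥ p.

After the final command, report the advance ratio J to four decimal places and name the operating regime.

J = 0.1942, regime = climb

set_propeller: D = 2.869 m, P = 2.502 m (p = P/D = 0.872081); state ← (V=0, rpm=0)
set_airspeed(83.61): V ← 83.61 m/s
set_airspeed(77.59): V ← 77.59 m/s
set_airspeed(84.41): V ← 84.41 m/s
throttle_to(9384): rpm ← 9384
adjust_throttle(-296): rpm ← 9384 -296 = 9088
final state: V = 84.41 m/s, rpm = 9088 → n = rpm/60 = 151.466667 rev/s
J = V / (n·D) = 84.41 / (151.466667 × 2.869) = 0.194243
regime bands: climb J<0.4360 | cruise [0.4360, 0.8721) | windmill J≥0.8721
J = 0.1942 → climb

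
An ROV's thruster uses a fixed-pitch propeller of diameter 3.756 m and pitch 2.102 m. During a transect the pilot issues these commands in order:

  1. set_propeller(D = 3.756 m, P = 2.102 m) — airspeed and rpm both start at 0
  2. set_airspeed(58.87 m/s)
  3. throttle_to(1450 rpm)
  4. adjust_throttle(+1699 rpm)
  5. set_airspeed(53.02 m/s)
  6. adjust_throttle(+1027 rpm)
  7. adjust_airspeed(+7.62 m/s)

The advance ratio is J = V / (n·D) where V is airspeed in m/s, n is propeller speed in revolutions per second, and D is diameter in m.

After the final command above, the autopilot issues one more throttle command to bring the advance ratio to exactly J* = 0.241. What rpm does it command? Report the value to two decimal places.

rpm = 4019.46

set_propeller: D = 3.756 m, P = 2.102 m (p = P/D = 0.559638); state ← (V=0, rpm=0)
set_airspeed(58.87): V ← 58.87 m/s
throttle_to(1450): rpm ← 1450
adjust_throttle(+1699): rpm ← 1450 +1699 = 3149
set_airspeed(53.02): V ← 53.02 m/s
adjust_throttle(+1027): rpm ← 3149 +1027 = 4176
adjust_airspeed(+7.62): V ← 53.02 +7.62 = 60.64 m/s
final state: V = 60.64 m/s, rpm = 4176 → n = rpm/60 = 69.600000 rev/s
target J* = 0.241; solve J* = V/(n·D) for n: n = V/(J*·D) = 60.64/(0.241 × 3.756) = 66.991016 rev/s
rpm = 60·n = 4019.460979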